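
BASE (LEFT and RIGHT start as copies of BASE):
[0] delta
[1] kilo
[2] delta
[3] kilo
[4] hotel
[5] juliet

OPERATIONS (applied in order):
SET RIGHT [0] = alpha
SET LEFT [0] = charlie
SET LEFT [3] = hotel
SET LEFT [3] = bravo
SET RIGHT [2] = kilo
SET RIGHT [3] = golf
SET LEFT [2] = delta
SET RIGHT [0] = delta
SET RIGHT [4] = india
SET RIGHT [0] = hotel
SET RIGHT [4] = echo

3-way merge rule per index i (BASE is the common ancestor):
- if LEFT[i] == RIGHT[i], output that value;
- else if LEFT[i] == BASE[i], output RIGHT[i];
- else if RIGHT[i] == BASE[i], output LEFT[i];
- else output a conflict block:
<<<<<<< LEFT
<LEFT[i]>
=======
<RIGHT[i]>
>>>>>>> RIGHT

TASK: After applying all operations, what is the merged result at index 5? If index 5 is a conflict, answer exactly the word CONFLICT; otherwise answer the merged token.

Final LEFT:  [charlie, kilo, delta, bravo, hotel, juliet]
Final RIGHT: [hotel, kilo, kilo, golf, echo, juliet]
i=0: BASE=delta L=charlie R=hotel all differ -> CONFLICT
i=1: L=kilo R=kilo -> agree -> kilo
i=2: L=delta=BASE, R=kilo -> take RIGHT -> kilo
i=3: BASE=kilo L=bravo R=golf all differ -> CONFLICT
i=4: L=hotel=BASE, R=echo -> take RIGHT -> echo
i=5: L=juliet R=juliet -> agree -> juliet
Index 5 -> juliet

Answer: juliet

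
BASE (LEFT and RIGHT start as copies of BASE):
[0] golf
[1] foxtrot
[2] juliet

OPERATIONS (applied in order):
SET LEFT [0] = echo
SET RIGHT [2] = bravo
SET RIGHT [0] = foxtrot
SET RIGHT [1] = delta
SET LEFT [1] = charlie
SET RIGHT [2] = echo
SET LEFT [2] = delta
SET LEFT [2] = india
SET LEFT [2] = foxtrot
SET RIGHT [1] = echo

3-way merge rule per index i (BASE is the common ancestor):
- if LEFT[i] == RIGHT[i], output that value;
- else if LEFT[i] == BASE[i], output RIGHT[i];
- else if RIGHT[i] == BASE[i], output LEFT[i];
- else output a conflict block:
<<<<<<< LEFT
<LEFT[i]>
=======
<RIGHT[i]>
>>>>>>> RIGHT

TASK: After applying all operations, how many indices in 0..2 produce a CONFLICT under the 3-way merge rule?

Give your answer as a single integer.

Final LEFT:  [echo, charlie, foxtrot]
Final RIGHT: [foxtrot, echo, echo]
i=0: BASE=golf L=echo R=foxtrot all differ -> CONFLICT
i=1: BASE=foxtrot L=charlie R=echo all differ -> CONFLICT
i=2: BASE=juliet L=foxtrot R=echo all differ -> CONFLICT
Conflict count: 3

Answer: 3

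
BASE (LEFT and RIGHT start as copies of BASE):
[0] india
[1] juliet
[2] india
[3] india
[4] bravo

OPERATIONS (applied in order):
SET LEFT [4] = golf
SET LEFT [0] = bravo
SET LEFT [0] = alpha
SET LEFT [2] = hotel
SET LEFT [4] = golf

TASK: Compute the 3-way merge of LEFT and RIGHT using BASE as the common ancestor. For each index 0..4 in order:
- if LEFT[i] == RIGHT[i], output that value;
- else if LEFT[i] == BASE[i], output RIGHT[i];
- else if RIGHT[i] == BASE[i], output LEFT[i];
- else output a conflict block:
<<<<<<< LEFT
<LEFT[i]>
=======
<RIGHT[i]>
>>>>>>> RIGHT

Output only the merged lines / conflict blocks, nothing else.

Answer: alpha
juliet
hotel
india
golf

Derivation:
Final LEFT:  [alpha, juliet, hotel, india, golf]
Final RIGHT: [india, juliet, india, india, bravo]
i=0: L=alpha, R=india=BASE -> take LEFT -> alpha
i=1: L=juliet R=juliet -> agree -> juliet
i=2: L=hotel, R=india=BASE -> take LEFT -> hotel
i=3: L=india R=india -> agree -> india
i=4: L=golf, R=bravo=BASE -> take LEFT -> golf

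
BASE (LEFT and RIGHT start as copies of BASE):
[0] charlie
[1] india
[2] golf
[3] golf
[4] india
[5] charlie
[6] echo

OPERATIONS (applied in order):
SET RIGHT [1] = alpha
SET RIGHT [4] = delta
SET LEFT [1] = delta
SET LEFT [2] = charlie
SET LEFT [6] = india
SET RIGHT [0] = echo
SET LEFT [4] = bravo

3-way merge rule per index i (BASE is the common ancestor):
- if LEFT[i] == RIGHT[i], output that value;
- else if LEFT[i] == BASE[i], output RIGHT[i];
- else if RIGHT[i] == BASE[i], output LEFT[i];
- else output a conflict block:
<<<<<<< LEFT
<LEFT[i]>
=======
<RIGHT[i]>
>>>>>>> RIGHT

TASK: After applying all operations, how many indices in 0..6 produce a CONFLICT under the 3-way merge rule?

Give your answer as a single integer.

Final LEFT:  [charlie, delta, charlie, golf, bravo, charlie, india]
Final RIGHT: [echo, alpha, golf, golf, delta, charlie, echo]
i=0: L=charlie=BASE, R=echo -> take RIGHT -> echo
i=1: BASE=india L=delta R=alpha all differ -> CONFLICT
i=2: L=charlie, R=golf=BASE -> take LEFT -> charlie
i=3: L=golf R=golf -> agree -> golf
i=4: BASE=india L=bravo R=delta all differ -> CONFLICT
i=5: L=charlie R=charlie -> agree -> charlie
i=6: L=india, R=echo=BASE -> take LEFT -> india
Conflict count: 2

Answer: 2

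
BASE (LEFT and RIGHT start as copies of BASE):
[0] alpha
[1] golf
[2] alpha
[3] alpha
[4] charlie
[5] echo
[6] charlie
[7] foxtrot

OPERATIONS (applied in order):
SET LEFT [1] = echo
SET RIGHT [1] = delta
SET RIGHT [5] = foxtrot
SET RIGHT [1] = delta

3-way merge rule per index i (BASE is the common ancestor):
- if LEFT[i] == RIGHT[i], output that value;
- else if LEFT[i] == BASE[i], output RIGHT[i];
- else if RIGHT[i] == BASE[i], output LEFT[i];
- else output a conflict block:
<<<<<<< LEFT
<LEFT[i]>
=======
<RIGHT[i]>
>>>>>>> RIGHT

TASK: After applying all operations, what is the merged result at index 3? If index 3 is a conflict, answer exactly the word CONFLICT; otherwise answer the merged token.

Answer: alpha

Derivation:
Final LEFT:  [alpha, echo, alpha, alpha, charlie, echo, charlie, foxtrot]
Final RIGHT: [alpha, delta, alpha, alpha, charlie, foxtrot, charlie, foxtrot]
i=0: L=alpha R=alpha -> agree -> alpha
i=1: BASE=golf L=echo R=delta all differ -> CONFLICT
i=2: L=alpha R=alpha -> agree -> alpha
i=3: L=alpha R=alpha -> agree -> alpha
i=4: L=charlie R=charlie -> agree -> charlie
i=5: L=echo=BASE, R=foxtrot -> take RIGHT -> foxtrot
i=6: L=charlie R=charlie -> agree -> charlie
i=7: L=foxtrot R=foxtrot -> agree -> foxtrot
Index 3 -> alpha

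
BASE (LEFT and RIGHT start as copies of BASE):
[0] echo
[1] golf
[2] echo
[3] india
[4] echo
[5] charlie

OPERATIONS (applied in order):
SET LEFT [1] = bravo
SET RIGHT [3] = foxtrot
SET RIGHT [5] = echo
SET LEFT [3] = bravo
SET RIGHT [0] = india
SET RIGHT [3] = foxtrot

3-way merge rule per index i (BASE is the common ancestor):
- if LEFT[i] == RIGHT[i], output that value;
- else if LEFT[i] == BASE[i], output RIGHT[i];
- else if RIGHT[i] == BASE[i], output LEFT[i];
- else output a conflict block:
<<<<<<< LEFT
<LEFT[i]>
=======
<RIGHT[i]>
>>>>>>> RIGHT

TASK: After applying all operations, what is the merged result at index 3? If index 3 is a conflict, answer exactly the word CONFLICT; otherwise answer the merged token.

Final LEFT:  [echo, bravo, echo, bravo, echo, charlie]
Final RIGHT: [india, golf, echo, foxtrot, echo, echo]
i=0: L=echo=BASE, R=india -> take RIGHT -> india
i=1: L=bravo, R=golf=BASE -> take LEFT -> bravo
i=2: L=echo R=echo -> agree -> echo
i=3: BASE=india L=bravo R=foxtrot all differ -> CONFLICT
i=4: L=echo R=echo -> agree -> echo
i=5: L=charlie=BASE, R=echo -> take RIGHT -> echo
Index 3 -> CONFLICT

Answer: CONFLICT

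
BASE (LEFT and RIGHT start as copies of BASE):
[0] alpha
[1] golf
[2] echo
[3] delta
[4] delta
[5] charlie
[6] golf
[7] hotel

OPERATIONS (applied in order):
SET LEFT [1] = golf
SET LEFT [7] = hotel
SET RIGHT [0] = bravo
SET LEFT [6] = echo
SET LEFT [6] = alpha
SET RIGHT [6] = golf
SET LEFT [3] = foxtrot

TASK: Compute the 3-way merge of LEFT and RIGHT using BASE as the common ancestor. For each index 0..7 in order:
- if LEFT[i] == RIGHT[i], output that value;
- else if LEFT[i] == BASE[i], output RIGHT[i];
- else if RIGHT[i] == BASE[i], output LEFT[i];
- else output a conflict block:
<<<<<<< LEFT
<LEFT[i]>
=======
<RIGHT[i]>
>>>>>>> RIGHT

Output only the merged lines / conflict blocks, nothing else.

Final LEFT:  [alpha, golf, echo, foxtrot, delta, charlie, alpha, hotel]
Final RIGHT: [bravo, golf, echo, delta, delta, charlie, golf, hotel]
i=0: L=alpha=BASE, R=bravo -> take RIGHT -> bravo
i=1: L=golf R=golf -> agree -> golf
i=2: L=echo R=echo -> agree -> echo
i=3: L=foxtrot, R=delta=BASE -> take LEFT -> foxtrot
i=4: L=delta R=delta -> agree -> delta
i=5: L=charlie R=charlie -> agree -> charlie
i=6: L=alpha, R=golf=BASE -> take LEFT -> alpha
i=7: L=hotel R=hotel -> agree -> hotel

Answer: bravo
golf
echo
foxtrot
delta
charlie
alpha
hotel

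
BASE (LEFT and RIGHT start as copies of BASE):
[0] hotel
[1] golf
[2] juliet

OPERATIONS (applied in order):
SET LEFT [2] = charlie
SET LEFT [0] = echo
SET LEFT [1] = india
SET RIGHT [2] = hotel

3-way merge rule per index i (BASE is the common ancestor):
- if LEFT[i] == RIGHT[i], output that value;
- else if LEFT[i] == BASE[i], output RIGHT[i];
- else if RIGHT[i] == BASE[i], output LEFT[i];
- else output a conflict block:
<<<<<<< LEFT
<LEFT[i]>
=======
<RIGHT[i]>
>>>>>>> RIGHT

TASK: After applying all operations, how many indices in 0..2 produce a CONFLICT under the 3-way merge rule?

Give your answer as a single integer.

Answer: 1

Derivation:
Final LEFT:  [echo, india, charlie]
Final RIGHT: [hotel, golf, hotel]
i=0: L=echo, R=hotel=BASE -> take LEFT -> echo
i=1: L=india, R=golf=BASE -> take LEFT -> india
i=2: BASE=juliet L=charlie R=hotel all differ -> CONFLICT
Conflict count: 1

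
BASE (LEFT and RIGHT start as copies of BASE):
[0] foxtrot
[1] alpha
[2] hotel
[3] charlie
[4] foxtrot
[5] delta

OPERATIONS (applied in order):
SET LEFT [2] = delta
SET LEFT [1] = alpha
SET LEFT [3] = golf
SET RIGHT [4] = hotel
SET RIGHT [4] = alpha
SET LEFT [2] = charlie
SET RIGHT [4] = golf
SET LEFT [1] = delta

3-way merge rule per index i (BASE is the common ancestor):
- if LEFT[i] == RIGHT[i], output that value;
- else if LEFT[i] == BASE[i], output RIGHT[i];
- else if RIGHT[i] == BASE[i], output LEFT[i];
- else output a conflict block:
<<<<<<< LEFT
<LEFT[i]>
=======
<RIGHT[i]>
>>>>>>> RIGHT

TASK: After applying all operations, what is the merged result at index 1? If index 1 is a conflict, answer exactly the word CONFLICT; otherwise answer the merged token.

Final LEFT:  [foxtrot, delta, charlie, golf, foxtrot, delta]
Final RIGHT: [foxtrot, alpha, hotel, charlie, golf, delta]
i=0: L=foxtrot R=foxtrot -> agree -> foxtrot
i=1: L=delta, R=alpha=BASE -> take LEFT -> delta
i=2: L=charlie, R=hotel=BASE -> take LEFT -> charlie
i=3: L=golf, R=charlie=BASE -> take LEFT -> golf
i=4: L=foxtrot=BASE, R=golf -> take RIGHT -> golf
i=5: L=delta R=delta -> agree -> delta
Index 1 -> delta

Answer: delta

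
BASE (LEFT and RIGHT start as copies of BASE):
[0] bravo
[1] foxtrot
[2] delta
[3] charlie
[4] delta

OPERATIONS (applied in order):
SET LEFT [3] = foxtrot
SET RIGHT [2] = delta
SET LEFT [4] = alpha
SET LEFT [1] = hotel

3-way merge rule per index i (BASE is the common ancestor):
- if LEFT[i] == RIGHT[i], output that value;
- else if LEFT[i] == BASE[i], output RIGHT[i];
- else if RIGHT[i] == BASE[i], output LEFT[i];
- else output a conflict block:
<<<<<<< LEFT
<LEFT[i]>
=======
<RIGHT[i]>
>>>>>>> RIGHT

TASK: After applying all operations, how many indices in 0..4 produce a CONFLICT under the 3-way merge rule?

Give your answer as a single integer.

Answer: 0

Derivation:
Final LEFT:  [bravo, hotel, delta, foxtrot, alpha]
Final RIGHT: [bravo, foxtrot, delta, charlie, delta]
i=0: L=bravo R=bravo -> agree -> bravo
i=1: L=hotel, R=foxtrot=BASE -> take LEFT -> hotel
i=2: L=delta R=delta -> agree -> delta
i=3: L=foxtrot, R=charlie=BASE -> take LEFT -> foxtrot
i=4: L=alpha, R=delta=BASE -> take LEFT -> alpha
Conflict count: 0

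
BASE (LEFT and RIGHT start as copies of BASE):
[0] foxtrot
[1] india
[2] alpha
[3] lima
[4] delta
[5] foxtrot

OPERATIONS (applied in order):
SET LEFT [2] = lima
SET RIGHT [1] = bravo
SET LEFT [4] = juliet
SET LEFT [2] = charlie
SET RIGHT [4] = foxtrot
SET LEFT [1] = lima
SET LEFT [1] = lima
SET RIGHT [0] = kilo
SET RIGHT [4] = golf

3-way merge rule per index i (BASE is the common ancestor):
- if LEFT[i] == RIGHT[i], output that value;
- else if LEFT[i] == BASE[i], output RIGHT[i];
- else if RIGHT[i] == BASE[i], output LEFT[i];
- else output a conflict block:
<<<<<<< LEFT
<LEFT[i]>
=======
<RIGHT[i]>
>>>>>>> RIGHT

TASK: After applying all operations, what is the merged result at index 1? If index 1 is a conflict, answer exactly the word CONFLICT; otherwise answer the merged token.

Answer: CONFLICT

Derivation:
Final LEFT:  [foxtrot, lima, charlie, lima, juliet, foxtrot]
Final RIGHT: [kilo, bravo, alpha, lima, golf, foxtrot]
i=0: L=foxtrot=BASE, R=kilo -> take RIGHT -> kilo
i=1: BASE=india L=lima R=bravo all differ -> CONFLICT
i=2: L=charlie, R=alpha=BASE -> take LEFT -> charlie
i=3: L=lima R=lima -> agree -> lima
i=4: BASE=delta L=juliet R=golf all differ -> CONFLICT
i=5: L=foxtrot R=foxtrot -> agree -> foxtrot
Index 1 -> CONFLICT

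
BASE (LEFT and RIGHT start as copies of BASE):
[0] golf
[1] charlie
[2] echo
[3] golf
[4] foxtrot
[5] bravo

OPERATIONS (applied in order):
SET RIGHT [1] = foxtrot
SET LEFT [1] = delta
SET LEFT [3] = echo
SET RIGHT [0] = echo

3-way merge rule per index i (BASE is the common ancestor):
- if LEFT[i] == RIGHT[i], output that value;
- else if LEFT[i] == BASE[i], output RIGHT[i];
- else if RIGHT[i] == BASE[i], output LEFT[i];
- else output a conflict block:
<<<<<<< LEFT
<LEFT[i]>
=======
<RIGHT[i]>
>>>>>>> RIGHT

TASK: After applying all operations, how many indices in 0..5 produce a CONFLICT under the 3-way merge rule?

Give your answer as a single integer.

Final LEFT:  [golf, delta, echo, echo, foxtrot, bravo]
Final RIGHT: [echo, foxtrot, echo, golf, foxtrot, bravo]
i=0: L=golf=BASE, R=echo -> take RIGHT -> echo
i=1: BASE=charlie L=delta R=foxtrot all differ -> CONFLICT
i=2: L=echo R=echo -> agree -> echo
i=3: L=echo, R=golf=BASE -> take LEFT -> echo
i=4: L=foxtrot R=foxtrot -> agree -> foxtrot
i=5: L=bravo R=bravo -> agree -> bravo
Conflict count: 1

Answer: 1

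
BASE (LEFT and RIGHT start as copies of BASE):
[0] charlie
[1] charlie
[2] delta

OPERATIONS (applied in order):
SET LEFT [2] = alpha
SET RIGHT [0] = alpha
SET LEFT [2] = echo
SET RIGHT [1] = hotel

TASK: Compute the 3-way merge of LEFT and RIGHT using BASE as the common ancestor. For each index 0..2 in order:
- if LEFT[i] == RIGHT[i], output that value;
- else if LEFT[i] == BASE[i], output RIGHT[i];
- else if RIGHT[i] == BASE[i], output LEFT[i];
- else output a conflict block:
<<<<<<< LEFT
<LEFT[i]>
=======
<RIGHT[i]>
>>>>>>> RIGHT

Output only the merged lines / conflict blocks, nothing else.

Answer: alpha
hotel
echo

Derivation:
Final LEFT:  [charlie, charlie, echo]
Final RIGHT: [alpha, hotel, delta]
i=0: L=charlie=BASE, R=alpha -> take RIGHT -> alpha
i=1: L=charlie=BASE, R=hotel -> take RIGHT -> hotel
i=2: L=echo, R=delta=BASE -> take LEFT -> echo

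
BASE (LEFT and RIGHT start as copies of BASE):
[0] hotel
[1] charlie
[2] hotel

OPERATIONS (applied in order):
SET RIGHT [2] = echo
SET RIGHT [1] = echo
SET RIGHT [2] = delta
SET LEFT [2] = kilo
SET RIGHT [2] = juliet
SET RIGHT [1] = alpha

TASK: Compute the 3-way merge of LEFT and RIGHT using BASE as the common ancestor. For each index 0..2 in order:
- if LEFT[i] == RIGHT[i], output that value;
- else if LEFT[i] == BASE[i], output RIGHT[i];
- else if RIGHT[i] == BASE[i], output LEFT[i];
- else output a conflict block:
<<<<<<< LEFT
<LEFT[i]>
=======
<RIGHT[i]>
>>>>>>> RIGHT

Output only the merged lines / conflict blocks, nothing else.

Answer: hotel
alpha
<<<<<<< LEFT
kilo
=======
juliet
>>>>>>> RIGHT

Derivation:
Final LEFT:  [hotel, charlie, kilo]
Final RIGHT: [hotel, alpha, juliet]
i=0: L=hotel R=hotel -> agree -> hotel
i=1: L=charlie=BASE, R=alpha -> take RIGHT -> alpha
i=2: BASE=hotel L=kilo R=juliet all differ -> CONFLICT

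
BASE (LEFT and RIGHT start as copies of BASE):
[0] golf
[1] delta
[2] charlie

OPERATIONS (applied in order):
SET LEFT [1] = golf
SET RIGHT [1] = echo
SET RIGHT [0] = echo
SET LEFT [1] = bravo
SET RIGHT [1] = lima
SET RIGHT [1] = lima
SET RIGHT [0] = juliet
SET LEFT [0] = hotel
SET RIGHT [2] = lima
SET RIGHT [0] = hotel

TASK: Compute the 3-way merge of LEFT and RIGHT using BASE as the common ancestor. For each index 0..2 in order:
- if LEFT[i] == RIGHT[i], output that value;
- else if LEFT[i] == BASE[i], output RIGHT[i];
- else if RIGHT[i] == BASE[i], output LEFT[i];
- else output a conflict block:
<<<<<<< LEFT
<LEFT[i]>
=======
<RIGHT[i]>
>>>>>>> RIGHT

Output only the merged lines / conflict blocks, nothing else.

Answer: hotel
<<<<<<< LEFT
bravo
=======
lima
>>>>>>> RIGHT
lima

Derivation:
Final LEFT:  [hotel, bravo, charlie]
Final RIGHT: [hotel, lima, lima]
i=0: L=hotel R=hotel -> agree -> hotel
i=1: BASE=delta L=bravo R=lima all differ -> CONFLICT
i=2: L=charlie=BASE, R=lima -> take RIGHT -> lima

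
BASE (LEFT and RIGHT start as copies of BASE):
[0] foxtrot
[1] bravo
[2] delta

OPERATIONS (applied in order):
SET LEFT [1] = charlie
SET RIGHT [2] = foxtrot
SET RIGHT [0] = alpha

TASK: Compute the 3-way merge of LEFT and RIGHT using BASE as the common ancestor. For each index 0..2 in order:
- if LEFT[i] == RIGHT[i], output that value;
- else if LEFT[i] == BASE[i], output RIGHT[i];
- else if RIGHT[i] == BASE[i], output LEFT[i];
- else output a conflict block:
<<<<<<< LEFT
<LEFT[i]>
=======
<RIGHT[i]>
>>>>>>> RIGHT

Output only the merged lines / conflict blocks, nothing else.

Final LEFT:  [foxtrot, charlie, delta]
Final RIGHT: [alpha, bravo, foxtrot]
i=0: L=foxtrot=BASE, R=alpha -> take RIGHT -> alpha
i=1: L=charlie, R=bravo=BASE -> take LEFT -> charlie
i=2: L=delta=BASE, R=foxtrot -> take RIGHT -> foxtrot

Answer: alpha
charlie
foxtrot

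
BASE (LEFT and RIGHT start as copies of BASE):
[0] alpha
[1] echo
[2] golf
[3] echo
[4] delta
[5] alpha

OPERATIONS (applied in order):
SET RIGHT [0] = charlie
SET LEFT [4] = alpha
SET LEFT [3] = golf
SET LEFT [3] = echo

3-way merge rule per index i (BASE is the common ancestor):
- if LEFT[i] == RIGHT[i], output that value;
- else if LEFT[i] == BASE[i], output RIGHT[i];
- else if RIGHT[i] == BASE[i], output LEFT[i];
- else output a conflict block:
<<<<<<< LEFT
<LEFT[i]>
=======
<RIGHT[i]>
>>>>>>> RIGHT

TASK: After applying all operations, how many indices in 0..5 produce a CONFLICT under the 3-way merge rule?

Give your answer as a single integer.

Final LEFT:  [alpha, echo, golf, echo, alpha, alpha]
Final RIGHT: [charlie, echo, golf, echo, delta, alpha]
i=0: L=alpha=BASE, R=charlie -> take RIGHT -> charlie
i=1: L=echo R=echo -> agree -> echo
i=2: L=golf R=golf -> agree -> golf
i=3: L=echo R=echo -> agree -> echo
i=4: L=alpha, R=delta=BASE -> take LEFT -> alpha
i=5: L=alpha R=alpha -> agree -> alpha
Conflict count: 0

Answer: 0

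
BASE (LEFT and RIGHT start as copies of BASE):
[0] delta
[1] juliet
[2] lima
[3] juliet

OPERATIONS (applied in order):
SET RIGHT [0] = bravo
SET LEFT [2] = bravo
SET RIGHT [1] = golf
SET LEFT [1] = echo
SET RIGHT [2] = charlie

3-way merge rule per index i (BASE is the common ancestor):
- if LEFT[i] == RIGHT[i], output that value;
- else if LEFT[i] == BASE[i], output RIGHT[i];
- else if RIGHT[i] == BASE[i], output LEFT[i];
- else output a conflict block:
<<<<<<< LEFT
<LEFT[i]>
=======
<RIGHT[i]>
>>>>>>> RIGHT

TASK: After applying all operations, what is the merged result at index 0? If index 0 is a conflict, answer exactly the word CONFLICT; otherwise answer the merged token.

Answer: bravo

Derivation:
Final LEFT:  [delta, echo, bravo, juliet]
Final RIGHT: [bravo, golf, charlie, juliet]
i=0: L=delta=BASE, R=bravo -> take RIGHT -> bravo
i=1: BASE=juliet L=echo R=golf all differ -> CONFLICT
i=2: BASE=lima L=bravo R=charlie all differ -> CONFLICT
i=3: L=juliet R=juliet -> agree -> juliet
Index 0 -> bravo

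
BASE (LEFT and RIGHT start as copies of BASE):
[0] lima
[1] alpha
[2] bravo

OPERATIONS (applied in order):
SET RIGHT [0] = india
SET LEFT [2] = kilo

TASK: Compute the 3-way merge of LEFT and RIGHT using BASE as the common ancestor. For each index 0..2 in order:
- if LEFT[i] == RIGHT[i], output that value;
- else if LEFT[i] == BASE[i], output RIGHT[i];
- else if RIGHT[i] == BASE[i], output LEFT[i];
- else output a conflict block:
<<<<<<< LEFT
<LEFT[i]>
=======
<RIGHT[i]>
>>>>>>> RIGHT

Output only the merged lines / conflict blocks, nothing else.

Final LEFT:  [lima, alpha, kilo]
Final RIGHT: [india, alpha, bravo]
i=0: L=lima=BASE, R=india -> take RIGHT -> india
i=1: L=alpha R=alpha -> agree -> alpha
i=2: L=kilo, R=bravo=BASE -> take LEFT -> kilo

Answer: india
alpha
kilo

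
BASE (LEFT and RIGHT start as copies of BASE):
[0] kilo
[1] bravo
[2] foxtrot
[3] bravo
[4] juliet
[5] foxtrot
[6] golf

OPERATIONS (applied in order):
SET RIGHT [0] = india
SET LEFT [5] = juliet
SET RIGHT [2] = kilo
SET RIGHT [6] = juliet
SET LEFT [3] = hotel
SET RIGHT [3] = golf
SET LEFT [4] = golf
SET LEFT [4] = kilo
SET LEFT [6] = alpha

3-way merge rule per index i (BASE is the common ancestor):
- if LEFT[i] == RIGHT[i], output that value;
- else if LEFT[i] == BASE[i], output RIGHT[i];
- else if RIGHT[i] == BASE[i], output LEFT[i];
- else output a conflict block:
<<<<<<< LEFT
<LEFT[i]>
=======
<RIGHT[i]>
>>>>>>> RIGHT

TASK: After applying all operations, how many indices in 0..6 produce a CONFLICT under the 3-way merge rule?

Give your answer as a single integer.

Answer: 2

Derivation:
Final LEFT:  [kilo, bravo, foxtrot, hotel, kilo, juliet, alpha]
Final RIGHT: [india, bravo, kilo, golf, juliet, foxtrot, juliet]
i=0: L=kilo=BASE, R=india -> take RIGHT -> india
i=1: L=bravo R=bravo -> agree -> bravo
i=2: L=foxtrot=BASE, R=kilo -> take RIGHT -> kilo
i=3: BASE=bravo L=hotel R=golf all differ -> CONFLICT
i=4: L=kilo, R=juliet=BASE -> take LEFT -> kilo
i=5: L=juliet, R=foxtrot=BASE -> take LEFT -> juliet
i=6: BASE=golf L=alpha R=juliet all differ -> CONFLICT
Conflict count: 2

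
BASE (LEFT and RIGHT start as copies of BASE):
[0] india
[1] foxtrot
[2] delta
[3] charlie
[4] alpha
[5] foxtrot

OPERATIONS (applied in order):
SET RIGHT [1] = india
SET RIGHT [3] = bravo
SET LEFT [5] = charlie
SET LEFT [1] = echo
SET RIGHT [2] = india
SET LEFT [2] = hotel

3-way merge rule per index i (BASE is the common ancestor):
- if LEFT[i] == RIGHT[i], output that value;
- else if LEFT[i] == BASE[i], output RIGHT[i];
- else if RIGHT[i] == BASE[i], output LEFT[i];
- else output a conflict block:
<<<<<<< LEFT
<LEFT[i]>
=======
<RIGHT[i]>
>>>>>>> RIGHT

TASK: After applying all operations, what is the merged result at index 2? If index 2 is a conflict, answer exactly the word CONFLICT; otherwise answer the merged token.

Answer: CONFLICT

Derivation:
Final LEFT:  [india, echo, hotel, charlie, alpha, charlie]
Final RIGHT: [india, india, india, bravo, alpha, foxtrot]
i=0: L=india R=india -> agree -> india
i=1: BASE=foxtrot L=echo R=india all differ -> CONFLICT
i=2: BASE=delta L=hotel R=india all differ -> CONFLICT
i=3: L=charlie=BASE, R=bravo -> take RIGHT -> bravo
i=4: L=alpha R=alpha -> agree -> alpha
i=5: L=charlie, R=foxtrot=BASE -> take LEFT -> charlie
Index 2 -> CONFLICT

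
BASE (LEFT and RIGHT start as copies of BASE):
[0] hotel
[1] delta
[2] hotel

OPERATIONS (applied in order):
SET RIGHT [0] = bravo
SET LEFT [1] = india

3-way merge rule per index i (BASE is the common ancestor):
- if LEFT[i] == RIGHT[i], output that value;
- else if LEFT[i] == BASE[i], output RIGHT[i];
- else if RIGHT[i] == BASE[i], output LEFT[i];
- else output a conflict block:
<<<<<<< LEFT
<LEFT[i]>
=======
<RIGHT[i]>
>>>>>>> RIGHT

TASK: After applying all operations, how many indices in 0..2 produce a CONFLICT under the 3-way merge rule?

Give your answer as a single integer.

Answer: 0

Derivation:
Final LEFT:  [hotel, india, hotel]
Final RIGHT: [bravo, delta, hotel]
i=0: L=hotel=BASE, R=bravo -> take RIGHT -> bravo
i=1: L=india, R=delta=BASE -> take LEFT -> india
i=2: L=hotel R=hotel -> agree -> hotel
Conflict count: 0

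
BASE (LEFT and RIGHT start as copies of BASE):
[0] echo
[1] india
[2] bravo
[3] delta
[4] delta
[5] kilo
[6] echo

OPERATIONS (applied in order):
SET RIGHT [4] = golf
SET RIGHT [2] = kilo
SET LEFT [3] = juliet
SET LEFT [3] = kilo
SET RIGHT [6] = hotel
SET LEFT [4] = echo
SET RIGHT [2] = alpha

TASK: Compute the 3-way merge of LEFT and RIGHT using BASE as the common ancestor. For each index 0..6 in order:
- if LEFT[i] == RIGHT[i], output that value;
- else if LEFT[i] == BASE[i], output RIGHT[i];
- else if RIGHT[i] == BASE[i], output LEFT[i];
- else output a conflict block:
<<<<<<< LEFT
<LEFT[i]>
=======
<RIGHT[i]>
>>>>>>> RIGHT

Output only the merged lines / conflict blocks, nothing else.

Answer: echo
india
alpha
kilo
<<<<<<< LEFT
echo
=======
golf
>>>>>>> RIGHT
kilo
hotel

Derivation:
Final LEFT:  [echo, india, bravo, kilo, echo, kilo, echo]
Final RIGHT: [echo, india, alpha, delta, golf, kilo, hotel]
i=0: L=echo R=echo -> agree -> echo
i=1: L=india R=india -> agree -> india
i=2: L=bravo=BASE, R=alpha -> take RIGHT -> alpha
i=3: L=kilo, R=delta=BASE -> take LEFT -> kilo
i=4: BASE=delta L=echo R=golf all differ -> CONFLICT
i=5: L=kilo R=kilo -> agree -> kilo
i=6: L=echo=BASE, R=hotel -> take RIGHT -> hotel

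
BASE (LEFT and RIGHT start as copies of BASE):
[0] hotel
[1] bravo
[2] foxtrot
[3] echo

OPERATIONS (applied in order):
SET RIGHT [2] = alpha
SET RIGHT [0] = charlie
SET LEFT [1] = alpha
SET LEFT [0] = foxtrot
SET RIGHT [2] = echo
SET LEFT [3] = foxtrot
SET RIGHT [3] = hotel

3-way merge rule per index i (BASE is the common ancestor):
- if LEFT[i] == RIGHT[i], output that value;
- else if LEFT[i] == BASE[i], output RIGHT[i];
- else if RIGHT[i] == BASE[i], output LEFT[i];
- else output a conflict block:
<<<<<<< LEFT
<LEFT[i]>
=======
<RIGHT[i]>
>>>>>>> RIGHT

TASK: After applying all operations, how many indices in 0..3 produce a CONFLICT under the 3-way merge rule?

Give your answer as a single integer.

Final LEFT:  [foxtrot, alpha, foxtrot, foxtrot]
Final RIGHT: [charlie, bravo, echo, hotel]
i=0: BASE=hotel L=foxtrot R=charlie all differ -> CONFLICT
i=1: L=alpha, R=bravo=BASE -> take LEFT -> alpha
i=2: L=foxtrot=BASE, R=echo -> take RIGHT -> echo
i=3: BASE=echo L=foxtrot R=hotel all differ -> CONFLICT
Conflict count: 2

Answer: 2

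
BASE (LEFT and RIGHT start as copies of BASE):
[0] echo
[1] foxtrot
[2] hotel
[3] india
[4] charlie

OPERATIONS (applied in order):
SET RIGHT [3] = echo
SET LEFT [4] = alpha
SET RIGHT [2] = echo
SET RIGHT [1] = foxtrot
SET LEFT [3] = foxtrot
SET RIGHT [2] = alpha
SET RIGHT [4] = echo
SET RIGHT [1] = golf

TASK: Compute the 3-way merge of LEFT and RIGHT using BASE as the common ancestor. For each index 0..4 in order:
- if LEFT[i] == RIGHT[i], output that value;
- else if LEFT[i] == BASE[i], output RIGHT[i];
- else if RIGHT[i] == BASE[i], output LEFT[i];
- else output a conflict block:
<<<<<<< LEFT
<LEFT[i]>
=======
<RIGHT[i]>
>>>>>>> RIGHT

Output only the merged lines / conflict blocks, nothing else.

Final LEFT:  [echo, foxtrot, hotel, foxtrot, alpha]
Final RIGHT: [echo, golf, alpha, echo, echo]
i=0: L=echo R=echo -> agree -> echo
i=1: L=foxtrot=BASE, R=golf -> take RIGHT -> golf
i=2: L=hotel=BASE, R=alpha -> take RIGHT -> alpha
i=3: BASE=india L=foxtrot R=echo all differ -> CONFLICT
i=4: BASE=charlie L=alpha R=echo all differ -> CONFLICT

Answer: echo
golf
alpha
<<<<<<< LEFT
foxtrot
=======
echo
>>>>>>> RIGHT
<<<<<<< LEFT
alpha
=======
echo
>>>>>>> RIGHT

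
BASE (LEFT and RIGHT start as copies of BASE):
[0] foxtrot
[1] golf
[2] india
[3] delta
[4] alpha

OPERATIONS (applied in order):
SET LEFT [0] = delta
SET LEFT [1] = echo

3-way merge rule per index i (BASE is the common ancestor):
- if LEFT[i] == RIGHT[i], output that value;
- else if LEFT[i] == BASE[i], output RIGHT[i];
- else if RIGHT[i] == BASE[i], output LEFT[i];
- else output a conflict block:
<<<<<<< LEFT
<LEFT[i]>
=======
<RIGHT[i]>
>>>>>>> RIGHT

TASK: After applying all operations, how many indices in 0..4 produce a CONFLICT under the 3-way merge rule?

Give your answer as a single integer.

Final LEFT:  [delta, echo, india, delta, alpha]
Final RIGHT: [foxtrot, golf, india, delta, alpha]
i=0: L=delta, R=foxtrot=BASE -> take LEFT -> delta
i=1: L=echo, R=golf=BASE -> take LEFT -> echo
i=2: L=india R=india -> agree -> india
i=3: L=delta R=delta -> agree -> delta
i=4: L=alpha R=alpha -> agree -> alpha
Conflict count: 0

Answer: 0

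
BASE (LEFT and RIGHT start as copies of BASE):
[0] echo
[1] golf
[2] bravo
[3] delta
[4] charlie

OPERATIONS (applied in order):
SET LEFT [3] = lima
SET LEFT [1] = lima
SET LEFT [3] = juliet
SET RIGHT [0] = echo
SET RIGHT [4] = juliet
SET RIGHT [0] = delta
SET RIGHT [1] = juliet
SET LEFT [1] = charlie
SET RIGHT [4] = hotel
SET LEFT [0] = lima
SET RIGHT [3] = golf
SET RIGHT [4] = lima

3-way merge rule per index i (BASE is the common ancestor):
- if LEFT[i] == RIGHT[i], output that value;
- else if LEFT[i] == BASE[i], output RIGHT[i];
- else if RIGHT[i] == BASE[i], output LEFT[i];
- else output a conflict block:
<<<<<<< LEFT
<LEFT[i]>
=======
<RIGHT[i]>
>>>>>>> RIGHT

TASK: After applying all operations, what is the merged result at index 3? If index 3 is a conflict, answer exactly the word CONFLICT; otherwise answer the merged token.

Final LEFT:  [lima, charlie, bravo, juliet, charlie]
Final RIGHT: [delta, juliet, bravo, golf, lima]
i=0: BASE=echo L=lima R=delta all differ -> CONFLICT
i=1: BASE=golf L=charlie R=juliet all differ -> CONFLICT
i=2: L=bravo R=bravo -> agree -> bravo
i=3: BASE=delta L=juliet R=golf all differ -> CONFLICT
i=4: L=charlie=BASE, R=lima -> take RIGHT -> lima
Index 3 -> CONFLICT

Answer: CONFLICT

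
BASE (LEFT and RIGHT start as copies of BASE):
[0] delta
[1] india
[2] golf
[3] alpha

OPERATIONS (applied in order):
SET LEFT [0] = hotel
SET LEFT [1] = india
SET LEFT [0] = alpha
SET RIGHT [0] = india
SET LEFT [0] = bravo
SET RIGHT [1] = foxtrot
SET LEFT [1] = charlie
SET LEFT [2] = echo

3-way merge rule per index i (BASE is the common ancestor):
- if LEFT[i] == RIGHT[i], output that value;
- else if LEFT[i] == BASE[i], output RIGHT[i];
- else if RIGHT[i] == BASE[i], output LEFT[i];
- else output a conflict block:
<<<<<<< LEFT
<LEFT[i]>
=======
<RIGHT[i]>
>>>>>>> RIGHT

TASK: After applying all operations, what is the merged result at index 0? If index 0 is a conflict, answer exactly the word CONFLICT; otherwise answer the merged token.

Answer: CONFLICT

Derivation:
Final LEFT:  [bravo, charlie, echo, alpha]
Final RIGHT: [india, foxtrot, golf, alpha]
i=0: BASE=delta L=bravo R=india all differ -> CONFLICT
i=1: BASE=india L=charlie R=foxtrot all differ -> CONFLICT
i=2: L=echo, R=golf=BASE -> take LEFT -> echo
i=3: L=alpha R=alpha -> agree -> alpha
Index 0 -> CONFLICT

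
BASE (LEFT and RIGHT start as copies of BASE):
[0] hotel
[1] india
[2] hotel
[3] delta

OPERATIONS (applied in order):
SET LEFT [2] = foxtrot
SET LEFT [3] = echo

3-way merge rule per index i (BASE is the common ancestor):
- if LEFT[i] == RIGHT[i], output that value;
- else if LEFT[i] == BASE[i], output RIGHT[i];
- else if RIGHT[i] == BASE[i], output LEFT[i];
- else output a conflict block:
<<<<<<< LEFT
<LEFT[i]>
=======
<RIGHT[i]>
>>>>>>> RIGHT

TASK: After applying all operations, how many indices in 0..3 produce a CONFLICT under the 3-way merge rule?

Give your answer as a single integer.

Answer: 0

Derivation:
Final LEFT:  [hotel, india, foxtrot, echo]
Final RIGHT: [hotel, india, hotel, delta]
i=0: L=hotel R=hotel -> agree -> hotel
i=1: L=india R=india -> agree -> india
i=2: L=foxtrot, R=hotel=BASE -> take LEFT -> foxtrot
i=3: L=echo, R=delta=BASE -> take LEFT -> echo
Conflict count: 0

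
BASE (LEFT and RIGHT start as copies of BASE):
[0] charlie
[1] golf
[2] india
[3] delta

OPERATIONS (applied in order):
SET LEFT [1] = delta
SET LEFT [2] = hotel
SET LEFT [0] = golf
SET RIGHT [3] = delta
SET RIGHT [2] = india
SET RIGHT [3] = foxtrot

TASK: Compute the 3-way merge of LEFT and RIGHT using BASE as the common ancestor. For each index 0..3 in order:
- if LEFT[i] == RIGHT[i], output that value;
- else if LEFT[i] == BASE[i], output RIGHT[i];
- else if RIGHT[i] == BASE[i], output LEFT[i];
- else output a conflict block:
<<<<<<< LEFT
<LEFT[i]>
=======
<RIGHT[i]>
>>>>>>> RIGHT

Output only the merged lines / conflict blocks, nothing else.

Final LEFT:  [golf, delta, hotel, delta]
Final RIGHT: [charlie, golf, india, foxtrot]
i=0: L=golf, R=charlie=BASE -> take LEFT -> golf
i=1: L=delta, R=golf=BASE -> take LEFT -> delta
i=2: L=hotel, R=india=BASE -> take LEFT -> hotel
i=3: L=delta=BASE, R=foxtrot -> take RIGHT -> foxtrot

Answer: golf
delta
hotel
foxtrot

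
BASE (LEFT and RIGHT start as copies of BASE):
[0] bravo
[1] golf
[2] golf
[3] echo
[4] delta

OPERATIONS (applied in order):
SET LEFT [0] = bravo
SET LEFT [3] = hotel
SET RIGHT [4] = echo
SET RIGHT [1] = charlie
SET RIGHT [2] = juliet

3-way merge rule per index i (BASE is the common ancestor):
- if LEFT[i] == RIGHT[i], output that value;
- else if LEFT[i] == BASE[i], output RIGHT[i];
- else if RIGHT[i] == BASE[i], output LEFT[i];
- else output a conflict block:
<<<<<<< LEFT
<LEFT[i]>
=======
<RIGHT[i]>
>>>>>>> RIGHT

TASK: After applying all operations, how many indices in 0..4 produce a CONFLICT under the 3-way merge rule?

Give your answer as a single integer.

Answer: 0

Derivation:
Final LEFT:  [bravo, golf, golf, hotel, delta]
Final RIGHT: [bravo, charlie, juliet, echo, echo]
i=0: L=bravo R=bravo -> agree -> bravo
i=1: L=golf=BASE, R=charlie -> take RIGHT -> charlie
i=2: L=golf=BASE, R=juliet -> take RIGHT -> juliet
i=3: L=hotel, R=echo=BASE -> take LEFT -> hotel
i=4: L=delta=BASE, R=echo -> take RIGHT -> echo
Conflict count: 0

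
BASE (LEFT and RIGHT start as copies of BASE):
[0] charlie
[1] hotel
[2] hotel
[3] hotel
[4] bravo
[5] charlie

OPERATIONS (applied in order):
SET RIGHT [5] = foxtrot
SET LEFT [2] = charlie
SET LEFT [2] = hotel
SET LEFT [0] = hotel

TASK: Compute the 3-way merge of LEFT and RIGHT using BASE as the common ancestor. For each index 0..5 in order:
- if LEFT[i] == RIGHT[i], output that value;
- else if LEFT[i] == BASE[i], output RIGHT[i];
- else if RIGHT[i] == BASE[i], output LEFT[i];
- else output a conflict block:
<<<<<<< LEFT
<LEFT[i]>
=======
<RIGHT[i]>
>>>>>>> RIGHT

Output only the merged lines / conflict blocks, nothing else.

Answer: hotel
hotel
hotel
hotel
bravo
foxtrot

Derivation:
Final LEFT:  [hotel, hotel, hotel, hotel, bravo, charlie]
Final RIGHT: [charlie, hotel, hotel, hotel, bravo, foxtrot]
i=0: L=hotel, R=charlie=BASE -> take LEFT -> hotel
i=1: L=hotel R=hotel -> agree -> hotel
i=2: L=hotel R=hotel -> agree -> hotel
i=3: L=hotel R=hotel -> agree -> hotel
i=4: L=bravo R=bravo -> agree -> bravo
i=5: L=charlie=BASE, R=foxtrot -> take RIGHT -> foxtrot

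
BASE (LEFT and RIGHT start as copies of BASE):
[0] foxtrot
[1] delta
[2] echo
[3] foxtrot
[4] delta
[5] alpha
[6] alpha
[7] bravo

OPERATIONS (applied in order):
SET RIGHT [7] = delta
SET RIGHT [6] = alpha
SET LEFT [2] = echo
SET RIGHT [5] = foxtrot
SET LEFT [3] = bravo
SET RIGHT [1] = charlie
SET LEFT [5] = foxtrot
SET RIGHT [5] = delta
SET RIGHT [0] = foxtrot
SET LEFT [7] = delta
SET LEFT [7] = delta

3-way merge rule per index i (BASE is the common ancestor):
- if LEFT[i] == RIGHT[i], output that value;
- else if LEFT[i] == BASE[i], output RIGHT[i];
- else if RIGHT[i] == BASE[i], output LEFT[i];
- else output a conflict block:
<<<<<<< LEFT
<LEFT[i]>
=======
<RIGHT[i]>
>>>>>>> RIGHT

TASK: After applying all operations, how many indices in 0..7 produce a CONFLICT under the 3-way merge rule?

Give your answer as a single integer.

Final LEFT:  [foxtrot, delta, echo, bravo, delta, foxtrot, alpha, delta]
Final RIGHT: [foxtrot, charlie, echo, foxtrot, delta, delta, alpha, delta]
i=0: L=foxtrot R=foxtrot -> agree -> foxtrot
i=1: L=delta=BASE, R=charlie -> take RIGHT -> charlie
i=2: L=echo R=echo -> agree -> echo
i=3: L=bravo, R=foxtrot=BASE -> take LEFT -> bravo
i=4: L=delta R=delta -> agree -> delta
i=5: BASE=alpha L=foxtrot R=delta all differ -> CONFLICT
i=6: L=alpha R=alpha -> agree -> alpha
i=7: L=delta R=delta -> agree -> delta
Conflict count: 1

Answer: 1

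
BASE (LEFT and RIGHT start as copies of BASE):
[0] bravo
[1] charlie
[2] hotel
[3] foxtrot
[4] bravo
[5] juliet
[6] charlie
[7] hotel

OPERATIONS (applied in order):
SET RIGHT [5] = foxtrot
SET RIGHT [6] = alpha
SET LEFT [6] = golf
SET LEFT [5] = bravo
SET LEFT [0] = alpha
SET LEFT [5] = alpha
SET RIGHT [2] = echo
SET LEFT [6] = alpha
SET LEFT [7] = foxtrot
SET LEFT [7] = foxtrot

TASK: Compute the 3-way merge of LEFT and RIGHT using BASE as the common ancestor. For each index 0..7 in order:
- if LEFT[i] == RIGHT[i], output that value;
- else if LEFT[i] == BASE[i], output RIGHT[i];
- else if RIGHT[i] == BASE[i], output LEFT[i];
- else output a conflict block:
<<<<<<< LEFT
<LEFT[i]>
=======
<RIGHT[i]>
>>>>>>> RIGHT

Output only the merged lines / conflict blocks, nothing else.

Answer: alpha
charlie
echo
foxtrot
bravo
<<<<<<< LEFT
alpha
=======
foxtrot
>>>>>>> RIGHT
alpha
foxtrot

Derivation:
Final LEFT:  [alpha, charlie, hotel, foxtrot, bravo, alpha, alpha, foxtrot]
Final RIGHT: [bravo, charlie, echo, foxtrot, bravo, foxtrot, alpha, hotel]
i=0: L=alpha, R=bravo=BASE -> take LEFT -> alpha
i=1: L=charlie R=charlie -> agree -> charlie
i=2: L=hotel=BASE, R=echo -> take RIGHT -> echo
i=3: L=foxtrot R=foxtrot -> agree -> foxtrot
i=4: L=bravo R=bravo -> agree -> bravo
i=5: BASE=juliet L=alpha R=foxtrot all differ -> CONFLICT
i=6: L=alpha R=alpha -> agree -> alpha
i=7: L=foxtrot, R=hotel=BASE -> take LEFT -> foxtrot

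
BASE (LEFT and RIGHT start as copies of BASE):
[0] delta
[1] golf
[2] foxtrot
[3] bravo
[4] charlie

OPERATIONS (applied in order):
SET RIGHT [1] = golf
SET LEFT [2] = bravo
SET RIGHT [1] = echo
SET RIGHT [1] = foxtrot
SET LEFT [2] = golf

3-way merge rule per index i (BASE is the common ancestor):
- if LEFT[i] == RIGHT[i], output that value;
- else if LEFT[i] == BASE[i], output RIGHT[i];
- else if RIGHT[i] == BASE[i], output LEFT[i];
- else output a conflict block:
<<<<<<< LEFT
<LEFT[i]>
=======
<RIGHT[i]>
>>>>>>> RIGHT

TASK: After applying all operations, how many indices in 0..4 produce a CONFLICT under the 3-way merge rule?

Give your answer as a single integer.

Answer: 0

Derivation:
Final LEFT:  [delta, golf, golf, bravo, charlie]
Final RIGHT: [delta, foxtrot, foxtrot, bravo, charlie]
i=0: L=delta R=delta -> agree -> delta
i=1: L=golf=BASE, R=foxtrot -> take RIGHT -> foxtrot
i=2: L=golf, R=foxtrot=BASE -> take LEFT -> golf
i=3: L=bravo R=bravo -> agree -> bravo
i=4: L=charlie R=charlie -> agree -> charlie
Conflict count: 0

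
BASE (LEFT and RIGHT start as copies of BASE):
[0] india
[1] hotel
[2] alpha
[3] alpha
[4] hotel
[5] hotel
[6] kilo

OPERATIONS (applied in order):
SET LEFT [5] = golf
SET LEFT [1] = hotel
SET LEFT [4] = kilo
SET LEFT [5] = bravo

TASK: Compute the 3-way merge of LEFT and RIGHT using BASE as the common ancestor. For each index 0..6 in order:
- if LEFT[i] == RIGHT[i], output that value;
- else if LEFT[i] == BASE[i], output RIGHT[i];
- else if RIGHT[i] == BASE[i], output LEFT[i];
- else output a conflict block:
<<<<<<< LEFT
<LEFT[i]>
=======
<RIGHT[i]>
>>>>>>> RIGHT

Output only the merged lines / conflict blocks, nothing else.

Final LEFT:  [india, hotel, alpha, alpha, kilo, bravo, kilo]
Final RIGHT: [india, hotel, alpha, alpha, hotel, hotel, kilo]
i=0: L=india R=india -> agree -> india
i=1: L=hotel R=hotel -> agree -> hotel
i=2: L=alpha R=alpha -> agree -> alpha
i=3: L=alpha R=alpha -> agree -> alpha
i=4: L=kilo, R=hotel=BASE -> take LEFT -> kilo
i=5: L=bravo, R=hotel=BASE -> take LEFT -> bravo
i=6: L=kilo R=kilo -> agree -> kilo

Answer: india
hotel
alpha
alpha
kilo
bravo
kilo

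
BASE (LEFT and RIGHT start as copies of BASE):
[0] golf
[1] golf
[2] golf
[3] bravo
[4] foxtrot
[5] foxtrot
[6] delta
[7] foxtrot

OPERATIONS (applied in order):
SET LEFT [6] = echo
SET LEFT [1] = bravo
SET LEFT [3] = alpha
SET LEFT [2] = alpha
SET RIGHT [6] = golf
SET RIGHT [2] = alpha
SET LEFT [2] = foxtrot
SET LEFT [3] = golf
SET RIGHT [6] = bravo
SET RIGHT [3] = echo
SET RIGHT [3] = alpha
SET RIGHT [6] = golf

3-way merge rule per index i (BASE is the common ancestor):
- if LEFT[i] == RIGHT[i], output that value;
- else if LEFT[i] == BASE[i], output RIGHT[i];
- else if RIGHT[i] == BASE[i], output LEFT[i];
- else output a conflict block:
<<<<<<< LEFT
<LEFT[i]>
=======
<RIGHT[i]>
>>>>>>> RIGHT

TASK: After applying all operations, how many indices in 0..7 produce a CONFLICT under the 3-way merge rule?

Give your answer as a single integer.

Answer: 3

Derivation:
Final LEFT:  [golf, bravo, foxtrot, golf, foxtrot, foxtrot, echo, foxtrot]
Final RIGHT: [golf, golf, alpha, alpha, foxtrot, foxtrot, golf, foxtrot]
i=0: L=golf R=golf -> agree -> golf
i=1: L=bravo, R=golf=BASE -> take LEFT -> bravo
i=2: BASE=golf L=foxtrot R=alpha all differ -> CONFLICT
i=3: BASE=bravo L=golf R=alpha all differ -> CONFLICT
i=4: L=foxtrot R=foxtrot -> agree -> foxtrot
i=5: L=foxtrot R=foxtrot -> agree -> foxtrot
i=6: BASE=delta L=echo R=golf all differ -> CONFLICT
i=7: L=foxtrot R=foxtrot -> agree -> foxtrot
Conflict count: 3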